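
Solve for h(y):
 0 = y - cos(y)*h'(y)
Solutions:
 h(y) = C1 + Integral(y/cos(y), y)


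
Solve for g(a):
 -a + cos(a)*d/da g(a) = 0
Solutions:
 g(a) = C1 + Integral(a/cos(a), a)


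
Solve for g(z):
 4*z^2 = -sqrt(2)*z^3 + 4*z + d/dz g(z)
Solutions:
 g(z) = C1 + sqrt(2)*z^4/4 + 4*z^3/3 - 2*z^2


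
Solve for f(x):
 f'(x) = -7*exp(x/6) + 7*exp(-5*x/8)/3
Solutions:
 f(x) = C1 - 42*exp(x/6) - 56*exp(-5*x/8)/15


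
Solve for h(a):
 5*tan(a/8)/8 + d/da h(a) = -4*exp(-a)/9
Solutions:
 h(a) = C1 - 5*log(tan(a/8)^2 + 1)/2 + 4*exp(-a)/9


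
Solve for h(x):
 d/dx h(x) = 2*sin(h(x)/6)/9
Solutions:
 -2*x/9 + 3*log(cos(h(x)/6) - 1) - 3*log(cos(h(x)/6) + 1) = C1


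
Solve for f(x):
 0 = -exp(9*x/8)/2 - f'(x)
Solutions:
 f(x) = C1 - 4*exp(9*x/8)/9


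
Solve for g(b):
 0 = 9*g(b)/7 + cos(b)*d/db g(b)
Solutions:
 g(b) = C1*(sin(b) - 1)^(9/14)/(sin(b) + 1)^(9/14)


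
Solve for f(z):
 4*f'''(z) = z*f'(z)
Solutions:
 f(z) = C1 + Integral(C2*airyai(2^(1/3)*z/2) + C3*airybi(2^(1/3)*z/2), z)


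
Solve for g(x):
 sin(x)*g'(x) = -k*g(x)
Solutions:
 g(x) = C1*exp(k*(-log(cos(x) - 1) + log(cos(x) + 1))/2)


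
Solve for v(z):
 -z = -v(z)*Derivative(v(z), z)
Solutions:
 v(z) = -sqrt(C1 + z^2)
 v(z) = sqrt(C1 + z^2)


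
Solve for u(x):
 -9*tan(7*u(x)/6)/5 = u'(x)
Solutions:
 u(x) = -6*asin(C1*exp(-21*x/10))/7 + 6*pi/7
 u(x) = 6*asin(C1*exp(-21*x/10))/7


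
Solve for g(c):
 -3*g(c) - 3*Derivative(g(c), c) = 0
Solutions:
 g(c) = C1*exp(-c)


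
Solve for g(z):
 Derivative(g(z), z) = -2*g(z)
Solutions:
 g(z) = C1*exp(-2*z)


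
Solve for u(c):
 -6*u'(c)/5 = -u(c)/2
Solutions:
 u(c) = C1*exp(5*c/12)


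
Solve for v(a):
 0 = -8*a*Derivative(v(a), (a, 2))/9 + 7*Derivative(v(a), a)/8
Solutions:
 v(a) = C1 + C2*a^(127/64)


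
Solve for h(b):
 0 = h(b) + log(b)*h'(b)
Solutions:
 h(b) = C1*exp(-li(b))


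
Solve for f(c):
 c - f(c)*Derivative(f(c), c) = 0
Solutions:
 f(c) = -sqrt(C1 + c^2)
 f(c) = sqrt(C1 + c^2)


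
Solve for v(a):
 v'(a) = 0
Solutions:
 v(a) = C1


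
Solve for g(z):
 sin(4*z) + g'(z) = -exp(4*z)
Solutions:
 g(z) = C1 - exp(4*z)/4 + cos(4*z)/4


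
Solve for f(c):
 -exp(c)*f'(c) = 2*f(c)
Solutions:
 f(c) = C1*exp(2*exp(-c))


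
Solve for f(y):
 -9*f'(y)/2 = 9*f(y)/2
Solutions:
 f(y) = C1*exp(-y)


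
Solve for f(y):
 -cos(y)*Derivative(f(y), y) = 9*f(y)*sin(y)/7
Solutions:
 f(y) = C1*cos(y)^(9/7)


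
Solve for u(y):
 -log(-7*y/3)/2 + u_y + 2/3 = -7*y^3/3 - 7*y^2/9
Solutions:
 u(y) = C1 - 7*y^4/12 - 7*y^3/27 + y*log(-y)/2 + y*(-7 - 3*log(3) + 3*log(7))/6


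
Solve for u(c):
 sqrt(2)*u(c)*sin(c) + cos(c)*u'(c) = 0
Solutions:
 u(c) = C1*cos(c)^(sqrt(2))


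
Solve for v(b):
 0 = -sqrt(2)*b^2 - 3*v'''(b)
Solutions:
 v(b) = C1 + C2*b + C3*b^2 - sqrt(2)*b^5/180


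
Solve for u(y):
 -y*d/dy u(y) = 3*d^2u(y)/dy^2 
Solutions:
 u(y) = C1 + C2*erf(sqrt(6)*y/6)


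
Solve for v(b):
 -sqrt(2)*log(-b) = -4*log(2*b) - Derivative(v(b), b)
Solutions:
 v(b) = C1 - b*(4 - sqrt(2))*log(b) + b*(-4*log(2) - sqrt(2) + 4 + sqrt(2)*I*pi)


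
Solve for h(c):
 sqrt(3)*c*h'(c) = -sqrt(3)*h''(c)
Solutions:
 h(c) = C1 + C2*erf(sqrt(2)*c/2)


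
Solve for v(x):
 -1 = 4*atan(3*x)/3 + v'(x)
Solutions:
 v(x) = C1 - 4*x*atan(3*x)/3 - x + 2*log(9*x^2 + 1)/9


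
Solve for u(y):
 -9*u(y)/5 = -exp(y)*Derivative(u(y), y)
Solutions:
 u(y) = C1*exp(-9*exp(-y)/5)


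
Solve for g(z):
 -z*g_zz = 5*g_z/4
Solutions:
 g(z) = C1 + C2/z^(1/4)


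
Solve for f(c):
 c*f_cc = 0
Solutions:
 f(c) = C1 + C2*c


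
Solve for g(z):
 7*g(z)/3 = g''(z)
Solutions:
 g(z) = C1*exp(-sqrt(21)*z/3) + C2*exp(sqrt(21)*z/3)


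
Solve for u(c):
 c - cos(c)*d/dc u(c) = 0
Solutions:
 u(c) = C1 + Integral(c/cos(c), c)


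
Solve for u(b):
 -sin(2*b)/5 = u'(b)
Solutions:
 u(b) = C1 + cos(2*b)/10


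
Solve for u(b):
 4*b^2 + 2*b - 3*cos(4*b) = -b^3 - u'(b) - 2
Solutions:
 u(b) = C1 - b^4/4 - 4*b^3/3 - b^2 - 2*b + 3*sin(4*b)/4


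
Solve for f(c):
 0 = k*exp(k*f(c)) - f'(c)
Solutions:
 f(c) = Piecewise((log(-1/(C1*k + c*k^2))/k, Ne(k, 0)), (nan, True))
 f(c) = Piecewise((C1 + c*k, Eq(k, 0)), (nan, True))


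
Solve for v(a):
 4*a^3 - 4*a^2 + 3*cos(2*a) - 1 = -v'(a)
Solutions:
 v(a) = C1 - a^4 + 4*a^3/3 + a - 3*sin(2*a)/2


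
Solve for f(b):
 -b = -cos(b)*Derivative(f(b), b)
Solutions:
 f(b) = C1 + Integral(b/cos(b), b)


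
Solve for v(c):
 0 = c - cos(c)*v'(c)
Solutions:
 v(c) = C1 + Integral(c/cos(c), c)


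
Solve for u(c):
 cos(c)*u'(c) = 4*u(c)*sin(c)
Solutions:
 u(c) = C1/cos(c)^4


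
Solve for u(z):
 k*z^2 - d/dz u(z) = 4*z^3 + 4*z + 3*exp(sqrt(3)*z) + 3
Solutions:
 u(z) = C1 + k*z^3/3 - z^4 - 2*z^2 - 3*z - sqrt(3)*exp(sqrt(3)*z)


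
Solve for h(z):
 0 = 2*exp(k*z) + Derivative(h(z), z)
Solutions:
 h(z) = C1 - 2*exp(k*z)/k


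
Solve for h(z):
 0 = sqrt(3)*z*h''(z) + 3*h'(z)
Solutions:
 h(z) = C1 + C2*z^(1 - sqrt(3))


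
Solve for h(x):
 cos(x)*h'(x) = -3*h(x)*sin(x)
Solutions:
 h(x) = C1*cos(x)^3


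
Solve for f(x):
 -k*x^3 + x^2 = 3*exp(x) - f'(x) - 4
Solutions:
 f(x) = C1 + k*x^4/4 - x^3/3 - 4*x + 3*exp(x)


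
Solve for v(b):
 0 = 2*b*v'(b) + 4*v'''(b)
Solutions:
 v(b) = C1 + Integral(C2*airyai(-2^(2/3)*b/2) + C3*airybi(-2^(2/3)*b/2), b)


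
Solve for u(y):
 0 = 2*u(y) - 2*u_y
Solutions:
 u(y) = C1*exp(y)


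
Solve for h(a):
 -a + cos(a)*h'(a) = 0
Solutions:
 h(a) = C1 + Integral(a/cos(a), a)


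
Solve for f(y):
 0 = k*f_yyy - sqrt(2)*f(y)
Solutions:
 f(y) = C1*exp(2^(1/6)*y*(1/k)^(1/3)) + C2*exp(2^(1/6)*y*(-1 + sqrt(3)*I)*(1/k)^(1/3)/2) + C3*exp(-2^(1/6)*y*(1 + sqrt(3)*I)*(1/k)^(1/3)/2)


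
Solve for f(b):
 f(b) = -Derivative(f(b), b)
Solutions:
 f(b) = C1*exp(-b)


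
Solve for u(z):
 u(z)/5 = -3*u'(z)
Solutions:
 u(z) = C1*exp(-z/15)


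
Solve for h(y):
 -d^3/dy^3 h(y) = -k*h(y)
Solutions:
 h(y) = C1*exp(k^(1/3)*y) + C2*exp(k^(1/3)*y*(-1 + sqrt(3)*I)/2) + C3*exp(-k^(1/3)*y*(1 + sqrt(3)*I)/2)


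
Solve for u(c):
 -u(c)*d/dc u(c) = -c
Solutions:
 u(c) = -sqrt(C1 + c^2)
 u(c) = sqrt(C1 + c^2)


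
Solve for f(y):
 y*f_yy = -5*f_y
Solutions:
 f(y) = C1 + C2/y^4


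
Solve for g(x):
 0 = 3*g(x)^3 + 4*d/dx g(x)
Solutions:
 g(x) = -sqrt(2)*sqrt(-1/(C1 - 3*x))
 g(x) = sqrt(2)*sqrt(-1/(C1 - 3*x))


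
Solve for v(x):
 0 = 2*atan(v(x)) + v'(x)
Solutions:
 Integral(1/atan(_y), (_y, v(x))) = C1 - 2*x


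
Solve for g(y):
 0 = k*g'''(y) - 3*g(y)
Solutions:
 g(y) = C1*exp(3^(1/3)*y*(1/k)^(1/3)) + C2*exp(y*(-3^(1/3) + 3^(5/6)*I)*(1/k)^(1/3)/2) + C3*exp(-y*(3^(1/3) + 3^(5/6)*I)*(1/k)^(1/3)/2)


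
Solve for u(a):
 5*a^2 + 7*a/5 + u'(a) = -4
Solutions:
 u(a) = C1 - 5*a^3/3 - 7*a^2/10 - 4*a


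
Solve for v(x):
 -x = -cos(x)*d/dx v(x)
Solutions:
 v(x) = C1 + Integral(x/cos(x), x)


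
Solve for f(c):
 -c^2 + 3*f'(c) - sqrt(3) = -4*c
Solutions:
 f(c) = C1 + c^3/9 - 2*c^2/3 + sqrt(3)*c/3


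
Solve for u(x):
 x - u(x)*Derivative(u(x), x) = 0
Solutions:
 u(x) = -sqrt(C1 + x^2)
 u(x) = sqrt(C1 + x^2)


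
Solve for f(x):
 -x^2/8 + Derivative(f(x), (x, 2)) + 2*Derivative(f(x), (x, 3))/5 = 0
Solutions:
 f(x) = C1 + C2*x + C3*exp(-5*x/2) + x^4/96 - x^3/60 + x^2/50


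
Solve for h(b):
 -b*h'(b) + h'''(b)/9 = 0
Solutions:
 h(b) = C1 + Integral(C2*airyai(3^(2/3)*b) + C3*airybi(3^(2/3)*b), b)


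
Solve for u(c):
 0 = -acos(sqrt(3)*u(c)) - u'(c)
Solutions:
 Integral(1/acos(sqrt(3)*_y), (_y, u(c))) = C1 - c


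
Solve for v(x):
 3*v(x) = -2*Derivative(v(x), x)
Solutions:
 v(x) = C1*exp(-3*x/2)


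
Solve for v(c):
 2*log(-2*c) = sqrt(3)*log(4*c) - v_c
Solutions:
 v(c) = C1 + c*(-2 + sqrt(3))*log(c) + c*(-sqrt(3) - 2*log(2) + 2 + 2*sqrt(3)*log(2) - 2*I*pi)


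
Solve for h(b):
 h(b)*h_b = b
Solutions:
 h(b) = -sqrt(C1 + b^2)
 h(b) = sqrt(C1 + b^2)


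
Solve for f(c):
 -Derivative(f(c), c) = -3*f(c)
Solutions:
 f(c) = C1*exp(3*c)


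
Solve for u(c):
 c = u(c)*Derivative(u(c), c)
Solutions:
 u(c) = -sqrt(C1 + c^2)
 u(c) = sqrt(C1 + c^2)


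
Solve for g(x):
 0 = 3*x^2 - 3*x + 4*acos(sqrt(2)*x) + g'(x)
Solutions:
 g(x) = C1 - x^3 + 3*x^2/2 - 4*x*acos(sqrt(2)*x) + 2*sqrt(2)*sqrt(1 - 2*x^2)


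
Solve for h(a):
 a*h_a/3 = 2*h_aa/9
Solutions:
 h(a) = C1 + C2*erfi(sqrt(3)*a/2)


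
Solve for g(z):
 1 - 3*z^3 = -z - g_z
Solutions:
 g(z) = C1 + 3*z^4/4 - z^2/2 - z


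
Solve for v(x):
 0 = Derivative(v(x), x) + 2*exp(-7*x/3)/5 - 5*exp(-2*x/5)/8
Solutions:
 v(x) = C1 + 6*exp(-7*x/3)/35 - 25*exp(-2*x/5)/16


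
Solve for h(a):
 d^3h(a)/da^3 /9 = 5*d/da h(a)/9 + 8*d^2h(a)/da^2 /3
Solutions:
 h(a) = C1 + C2*exp(a*(12 - sqrt(149))) + C3*exp(a*(12 + sqrt(149)))


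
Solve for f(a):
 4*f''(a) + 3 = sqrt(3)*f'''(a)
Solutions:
 f(a) = C1 + C2*a + C3*exp(4*sqrt(3)*a/3) - 3*a^2/8


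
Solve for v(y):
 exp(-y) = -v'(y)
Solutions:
 v(y) = C1 + exp(-y)


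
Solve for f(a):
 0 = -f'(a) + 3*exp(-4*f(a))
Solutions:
 f(a) = log(-I*(C1 + 12*a)^(1/4))
 f(a) = log(I*(C1 + 12*a)^(1/4))
 f(a) = log(-(C1 + 12*a)^(1/4))
 f(a) = log(C1 + 12*a)/4


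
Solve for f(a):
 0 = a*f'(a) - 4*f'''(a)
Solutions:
 f(a) = C1 + Integral(C2*airyai(2^(1/3)*a/2) + C3*airybi(2^(1/3)*a/2), a)


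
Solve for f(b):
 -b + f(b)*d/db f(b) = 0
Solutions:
 f(b) = -sqrt(C1 + b^2)
 f(b) = sqrt(C1 + b^2)


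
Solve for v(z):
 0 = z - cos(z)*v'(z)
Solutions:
 v(z) = C1 + Integral(z/cos(z), z)


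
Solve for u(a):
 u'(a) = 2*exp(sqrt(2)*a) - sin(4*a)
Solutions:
 u(a) = C1 + sqrt(2)*exp(sqrt(2)*a) + cos(4*a)/4


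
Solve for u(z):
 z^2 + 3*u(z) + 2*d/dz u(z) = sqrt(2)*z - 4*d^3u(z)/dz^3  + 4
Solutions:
 u(z) = C1*exp(-3^(1/3)*z*(-(27 + sqrt(753))^(1/3) + 2*3^(1/3)/(27 + sqrt(753))^(1/3))/12)*sin(3^(1/6)*z*(6/(27 + sqrt(753))^(1/3) + 3^(2/3)*(27 + sqrt(753))^(1/3))/12) + C2*exp(-3^(1/3)*z*(-(27 + sqrt(753))^(1/3) + 2*3^(1/3)/(27 + sqrt(753))^(1/3))/12)*cos(3^(1/6)*z*(6/(27 + sqrt(753))^(1/3) + 3^(2/3)*(27 + sqrt(753))^(1/3))/12) + C3*exp(3^(1/3)*z*(-(27 + sqrt(753))^(1/3) + 2*3^(1/3)/(27 + sqrt(753))^(1/3))/6) - z^2/3 + 4*z/9 + sqrt(2)*z/3 - 2*sqrt(2)/9 + 28/27


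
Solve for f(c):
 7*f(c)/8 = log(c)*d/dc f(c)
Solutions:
 f(c) = C1*exp(7*li(c)/8)


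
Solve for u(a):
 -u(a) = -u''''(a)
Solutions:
 u(a) = C1*exp(-a) + C2*exp(a) + C3*sin(a) + C4*cos(a)


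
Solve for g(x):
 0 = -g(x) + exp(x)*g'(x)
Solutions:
 g(x) = C1*exp(-exp(-x))


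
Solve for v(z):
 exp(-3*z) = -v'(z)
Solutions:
 v(z) = C1 + exp(-3*z)/3


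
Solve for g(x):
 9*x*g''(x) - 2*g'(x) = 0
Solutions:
 g(x) = C1 + C2*x^(11/9)


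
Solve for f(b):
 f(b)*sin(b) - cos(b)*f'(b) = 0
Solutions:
 f(b) = C1/cos(b)


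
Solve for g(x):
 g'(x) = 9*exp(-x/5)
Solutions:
 g(x) = C1 - 45*exp(-x/5)


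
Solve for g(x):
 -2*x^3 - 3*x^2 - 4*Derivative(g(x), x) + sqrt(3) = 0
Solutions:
 g(x) = C1 - x^4/8 - x^3/4 + sqrt(3)*x/4


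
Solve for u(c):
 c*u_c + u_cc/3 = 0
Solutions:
 u(c) = C1 + C2*erf(sqrt(6)*c/2)


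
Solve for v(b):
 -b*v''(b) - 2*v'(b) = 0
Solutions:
 v(b) = C1 + C2/b


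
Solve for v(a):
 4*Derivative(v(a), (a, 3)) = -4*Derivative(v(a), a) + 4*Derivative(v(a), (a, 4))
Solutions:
 v(a) = C1 + C2*exp(a*(-2^(2/3)*(3*sqrt(93) + 29)^(1/3) - 2*2^(1/3)/(3*sqrt(93) + 29)^(1/3) + 4)/12)*sin(2^(1/3)*sqrt(3)*a*(-2^(1/3)*(3*sqrt(93) + 29)^(1/3) + 2/(3*sqrt(93) + 29)^(1/3))/12) + C3*exp(a*(-2^(2/3)*(3*sqrt(93) + 29)^(1/3) - 2*2^(1/3)/(3*sqrt(93) + 29)^(1/3) + 4)/12)*cos(2^(1/3)*sqrt(3)*a*(-2^(1/3)*(3*sqrt(93) + 29)^(1/3) + 2/(3*sqrt(93) + 29)^(1/3))/12) + C4*exp(a*(2*2^(1/3)/(3*sqrt(93) + 29)^(1/3) + 2 + 2^(2/3)*(3*sqrt(93) + 29)^(1/3))/6)


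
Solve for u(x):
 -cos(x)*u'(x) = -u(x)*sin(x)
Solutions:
 u(x) = C1/cos(x)


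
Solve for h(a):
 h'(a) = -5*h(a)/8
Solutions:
 h(a) = C1*exp(-5*a/8)


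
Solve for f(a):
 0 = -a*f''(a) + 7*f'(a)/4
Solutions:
 f(a) = C1 + C2*a^(11/4)


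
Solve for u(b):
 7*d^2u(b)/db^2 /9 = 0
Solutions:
 u(b) = C1 + C2*b


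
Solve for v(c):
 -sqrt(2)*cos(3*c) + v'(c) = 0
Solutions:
 v(c) = C1 + sqrt(2)*sin(3*c)/3


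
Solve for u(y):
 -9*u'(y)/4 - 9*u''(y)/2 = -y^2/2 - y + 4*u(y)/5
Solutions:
 u(y) = 5*y^2/8 - 145*y/64 + (C1*sin(sqrt(415)*y/60) + C2*cos(sqrt(415)*y/60))*exp(-y/4) - 675/1024


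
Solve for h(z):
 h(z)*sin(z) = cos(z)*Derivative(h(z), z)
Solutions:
 h(z) = C1/cos(z)


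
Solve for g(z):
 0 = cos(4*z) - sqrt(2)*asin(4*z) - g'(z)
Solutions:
 g(z) = C1 - sqrt(2)*(z*asin(4*z) + sqrt(1 - 16*z^2)/4) + sin(4*z)/4


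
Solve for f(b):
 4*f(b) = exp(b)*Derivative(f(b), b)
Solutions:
 f(b) = C1*exp(-4*exp(-b))


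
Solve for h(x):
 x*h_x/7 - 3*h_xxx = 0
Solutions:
 h(x) = C1 + Integral(C2*airyai(21^(2/3)*x/21) + C3*airybi(21^(2/3)*x/21), x)


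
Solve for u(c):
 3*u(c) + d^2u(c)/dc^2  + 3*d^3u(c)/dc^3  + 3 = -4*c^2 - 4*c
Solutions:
 u(c) = C1*exp(c*(-4 + 2*2^(1/3)/(27*sqrt(733) + 731)^(1/3) + 2^(2/3)*(27*sqrt(733) + 731)^(1/3))/36)*sin(2^(1/3)*sqrt(3)*c*(-2^(1/3)*(27*sqrt(733) + 731)^(1/3) + 2/(27*sqrt(733) + 731)^(1/3))/36) + C2*exp(c*(-4 + 2*2^(1/3)/(27*sqrt(733) + 731)^(1/3) + 2^(2/3)*(27*sqrt(733) + 731)^(1/3))/36)*cos(2^(1/3)*sqrt(3)*c*(-2^(1/3)*(27*sqrt(733) + 731)^(1/3) + 2/(27*sqrt(733) + 731)^(1/3))/36) + C3*exp(-c*(2*2^(1/3)/(27*sqrt(733) + 731)^(1/3) + 2 + 2^(2/3)*(27*sqrt(733) + 731)^(1/3))/18) - 4*c^2/3 - 4*c/3 - 1/9


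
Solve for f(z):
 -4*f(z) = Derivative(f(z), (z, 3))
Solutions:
 f(z) = C3*exp(-2^(2/3)*z) + (C1*sin(2^(2/3)*sqrt(3)*z/2) + C2*cos(2^(2/3)*sqrt(3)*z/2))*exp(2^(2/3)*z/2)


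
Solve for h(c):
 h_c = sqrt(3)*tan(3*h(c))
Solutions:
 h(c) = -asin(C1*exp(3*sqrt(3)*c))/3 + pi/3
 h(c) = asin(C1*exp(3*sqrt(3)*c))/3


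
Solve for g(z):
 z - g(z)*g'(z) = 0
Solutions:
 g(z) = -sqrt(C1 + z^2)
 g(z) = sqrt(C1 + z^2)


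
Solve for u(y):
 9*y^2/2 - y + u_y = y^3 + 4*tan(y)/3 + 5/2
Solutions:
 u(y) = C1 + y^4/4 - 3*y^3/2 + y^2/2 + 5*y/2 - 4*log(cos(y))/3


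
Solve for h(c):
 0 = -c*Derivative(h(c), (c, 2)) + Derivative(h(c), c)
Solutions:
 h(c) = C1 + C2*c^2


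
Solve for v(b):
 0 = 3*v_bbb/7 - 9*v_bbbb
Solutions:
 v(b) = C1 + C2*b + C3*b^2 + C4*exp(b/21)


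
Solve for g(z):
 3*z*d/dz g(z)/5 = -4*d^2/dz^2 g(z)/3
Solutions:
 g(z) = C1 + C2*erf(3*sqrt(10)*z/20)


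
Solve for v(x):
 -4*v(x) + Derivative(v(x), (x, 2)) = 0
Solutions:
 v(x) = C1*exp(-2*x) + C2*exp(2*x)


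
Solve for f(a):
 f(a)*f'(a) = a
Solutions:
 f(a) = -sqrt(C1 + a^2)
 f(a) = sqrt(C1 + a^2)


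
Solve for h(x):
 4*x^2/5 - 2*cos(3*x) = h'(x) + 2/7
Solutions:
 h(x) = C1 + 4*x^3/15 - 2*x/7 - 2*sin(3*x)/3


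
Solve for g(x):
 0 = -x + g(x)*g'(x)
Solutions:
 g(x) = -sqrt(C1 + x^2)
 g(x) = sqrt(C1 + x^2)


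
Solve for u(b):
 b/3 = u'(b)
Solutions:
 u(b) = C1 + b^2/6


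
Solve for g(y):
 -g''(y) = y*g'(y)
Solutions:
 g(y) = C1 + C2*erf(sqrt(2)*y/2)


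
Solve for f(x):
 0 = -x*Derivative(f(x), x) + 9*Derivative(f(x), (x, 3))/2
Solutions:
 f(x) = C1 + Integral(C2*airyai(6^(1/3)*x/3) + C3*airybi(6^(1/3)*x/3), x)


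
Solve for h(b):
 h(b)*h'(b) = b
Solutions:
 h(b) = -sqrt(C1 + b^2)
 h(b) = sqrt(C1 + b^2)


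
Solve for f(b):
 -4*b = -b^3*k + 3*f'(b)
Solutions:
 f(b) = C1 + b^4*k/12 - 2*b^2/3


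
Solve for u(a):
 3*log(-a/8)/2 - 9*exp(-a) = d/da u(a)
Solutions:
 u(a) = C1 + 3*a*log(-a)/2 + 3*a*(-3*log(2) - 1)/2 + 9*exp(-a)


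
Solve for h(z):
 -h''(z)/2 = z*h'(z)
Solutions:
 h(z) = C1 + C2*erf(z)


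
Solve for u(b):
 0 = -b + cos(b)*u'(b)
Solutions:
 u(b) = C1 + Integral(b/cos(b), b)


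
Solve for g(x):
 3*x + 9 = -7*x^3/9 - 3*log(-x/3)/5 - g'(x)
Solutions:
 g(x) = C1 - 7*x^4/36 - 3*x^2/2 - 3*x*log(-x)/5 + 3*x*(-14 + log(3))/5


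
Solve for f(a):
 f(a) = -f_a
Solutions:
 f(a) = C1*exp(-a)


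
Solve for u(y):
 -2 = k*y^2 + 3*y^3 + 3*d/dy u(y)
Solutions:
 u(y) = C1 - k*y^3/9 - y^4/4 - 2*y/3


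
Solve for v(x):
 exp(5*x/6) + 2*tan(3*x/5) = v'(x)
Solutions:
 v(x) = C1 + 6*exp(5*x/6)/5 - 10*log(cos(3*x/5))/3


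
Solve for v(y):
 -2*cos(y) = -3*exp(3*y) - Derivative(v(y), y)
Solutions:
 v(y) = C1 - exp(3*y) + 2*sin(y)


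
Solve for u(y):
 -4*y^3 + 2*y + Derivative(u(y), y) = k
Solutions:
 u(y) = C1 + k*y + y^4 - y^2


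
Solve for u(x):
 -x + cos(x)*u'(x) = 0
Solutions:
 u(x) = C1 + Integral(x/cos(x), x)


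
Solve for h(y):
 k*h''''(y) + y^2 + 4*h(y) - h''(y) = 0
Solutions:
 h(y) = C1*exp(-sqrt(2)*y*sqrt((1 - sqrt(1 - 16*k))/k)/2) + C2*exp(sqrt(2)*y*sqrt((1 - sqrt(1 - 16*k))/k)/2) + C3*exp(-sqrt(2)*y*sqrt((sqrt(1 - 16*k) + 1)/k)/2) + C4*exp(sqrt(2)*y*sqrt((sqrt(1 - 16*k) + 1)/k)/2) - y^2/4 - 1/8


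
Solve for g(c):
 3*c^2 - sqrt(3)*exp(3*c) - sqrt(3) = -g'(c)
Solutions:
 g(c) = C1 - c^3 + sqrt(3)*c + sqrt(3)*exp(3*c)/3


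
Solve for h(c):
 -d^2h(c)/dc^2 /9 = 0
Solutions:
 h(c) = C1 + C2*c


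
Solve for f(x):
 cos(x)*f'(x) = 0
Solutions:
 f(x) = C1


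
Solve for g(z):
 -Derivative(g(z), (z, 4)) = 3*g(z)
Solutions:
 g(z) = (C1*sin(sqrt(2)*3^(1/4)*z/2) + C2*cos(sqrt(2)*3^(1/4)*z/2))*exp(-sqrt(2)*3^(1/4)*z/2) + (C3*sin(sqrt(2)*3^(1/4)*z/2) + C4*cos(sqrt(2)*3^(1/4)*z/2))*exp(sqrt(2)*3^(1/4)*z/2)


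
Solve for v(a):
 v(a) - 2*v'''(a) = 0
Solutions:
 v(a) = C3*exp(2^(2/3)*a/2) + (C1*sin(2^(2/3)*sqrt(3)*a/4) + C2*cos(2^(2/3)*sqrt(3)*a/4))*exp(-2^(2/3)*a/4)


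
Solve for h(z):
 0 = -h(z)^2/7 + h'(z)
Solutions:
 h(z) = -7/(C1 + z)


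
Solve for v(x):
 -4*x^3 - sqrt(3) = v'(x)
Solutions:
 v(x) = C1 - x^4 - sqrt(3)*x


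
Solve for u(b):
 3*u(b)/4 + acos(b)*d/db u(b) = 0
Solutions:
 u(b) = C1*exp(-3*Integral(1/acos(b), b)/4)


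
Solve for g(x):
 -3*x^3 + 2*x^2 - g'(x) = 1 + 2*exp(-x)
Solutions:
 g(x) = C1 - 3*x^4/4 + 2*x^3/3 - x + 2*exp(-x)


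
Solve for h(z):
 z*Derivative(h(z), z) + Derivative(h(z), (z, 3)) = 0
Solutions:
 h(z) = C1 + Integral(C2*airyai(-z) + C3*airybi(-z), z)


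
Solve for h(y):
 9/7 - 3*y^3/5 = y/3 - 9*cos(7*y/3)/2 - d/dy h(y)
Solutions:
 h(y) = C1 + 3*y^4/20 + y^2/6 - 9*y/7 - 27*sin(7*y/3)/14


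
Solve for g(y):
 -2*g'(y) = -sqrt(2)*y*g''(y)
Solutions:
 g(y) = C1 + C2*y^(1 + sqrt(2))


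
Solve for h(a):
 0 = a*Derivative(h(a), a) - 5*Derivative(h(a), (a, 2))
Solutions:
 h(a) = C1 + C2*erfi(sqrt(10)*a/10)


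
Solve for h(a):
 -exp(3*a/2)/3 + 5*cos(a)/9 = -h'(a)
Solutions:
 h(a) = C1 + 2*exp(3*a/2)/9 - 5*sin(a)/9


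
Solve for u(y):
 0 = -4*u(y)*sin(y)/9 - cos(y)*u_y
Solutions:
 u(y) = C1*cos(y)^(4/9)


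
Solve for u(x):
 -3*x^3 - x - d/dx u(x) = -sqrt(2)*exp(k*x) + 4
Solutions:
 u(x) = C1 - 3*x^4/4 - x^2/2 - 4*x + sqrt(2)*exp(k*x)/k


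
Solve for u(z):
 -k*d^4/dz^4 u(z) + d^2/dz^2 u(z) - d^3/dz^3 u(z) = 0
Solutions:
 u(z) = C1 + C2*z + C3*exp(z*(sqrt(4*k + 1) - 1)/(2*k)) + C4*exp(-z*(sqrt(4*k + 1) + 1)/(2*k))


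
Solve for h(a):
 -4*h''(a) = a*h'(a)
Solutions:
 h(a) = C1 + C2*erf(sqrt(2)*a/4)


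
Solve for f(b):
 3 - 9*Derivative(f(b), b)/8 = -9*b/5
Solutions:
 f(b) = C1 + 4*b^2/5 + 8*b/3


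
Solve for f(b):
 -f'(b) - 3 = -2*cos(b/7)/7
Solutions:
 f(b) = C1 - 3*b + 2*sin(b/7)


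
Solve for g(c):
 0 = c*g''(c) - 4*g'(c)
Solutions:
 g(c) = C1 + C2*c^5


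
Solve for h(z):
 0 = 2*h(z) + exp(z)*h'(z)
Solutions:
 h(z) = C1*exp(2*exp(-z))


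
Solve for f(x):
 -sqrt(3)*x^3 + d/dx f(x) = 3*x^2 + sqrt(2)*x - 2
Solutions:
 f(x) = C1 + sqrt(3)*x^4/4 + x^3 + sqrt(2)*x^2/2 - 2*x


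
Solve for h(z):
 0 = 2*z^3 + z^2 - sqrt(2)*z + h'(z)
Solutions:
 h(z) = C1 - z^4/2 - z^3/3 + sqrt(2)*z^2/2


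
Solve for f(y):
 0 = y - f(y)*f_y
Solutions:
 f(y) = -sqrt(C1 + y^2)
 f(y) = sqrt(C1 + y^2)


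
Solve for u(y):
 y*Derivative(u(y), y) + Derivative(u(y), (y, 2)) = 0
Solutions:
 u(y) = C1 + C2*erf(sqrt(2)*y/2)


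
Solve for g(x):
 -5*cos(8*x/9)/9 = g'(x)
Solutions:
 g(x) = C1 - 5*sin(8*x/9)/8


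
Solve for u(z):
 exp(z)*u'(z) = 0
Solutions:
 u(z) = C1


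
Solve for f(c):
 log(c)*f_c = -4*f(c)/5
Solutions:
 f(c) = C1*exp(-4*li(c)/5)


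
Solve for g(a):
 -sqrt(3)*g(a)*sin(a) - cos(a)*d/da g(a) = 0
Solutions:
 g(a) = C1*cos(a)^(sqrt(3))


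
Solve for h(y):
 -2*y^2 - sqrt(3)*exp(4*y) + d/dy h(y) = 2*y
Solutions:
 h(y) = C1 + 2*y^3/3 + y^2 + sqrt(3)*exp(4*y)/4


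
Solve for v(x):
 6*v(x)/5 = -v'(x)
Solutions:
 v(x) = C1*exp(-6*x/5)


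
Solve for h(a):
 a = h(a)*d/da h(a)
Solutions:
 h(a) = -sqrt(C1 + a^2)
 h(a) = sqrt(C1 + a^2)


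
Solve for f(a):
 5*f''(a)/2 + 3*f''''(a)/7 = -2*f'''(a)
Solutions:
 f(a) = C1 + C2*a + (C3*sin(sqrt(14)*a/6) + C4*cos(sqrt(14)*a/6))*exp(-7*a/3)


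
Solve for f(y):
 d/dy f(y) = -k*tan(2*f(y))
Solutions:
 f(y) = -asin(C1*exp(-2*k*y))/2 + pi/2
 f(y) = asin(C1*exp(-2*k*y))/2


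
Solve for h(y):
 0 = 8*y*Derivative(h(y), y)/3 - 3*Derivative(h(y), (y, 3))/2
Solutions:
 h(y) = C1 + Integral(C2*airyai(2*6^(1/3)*y/3) + C3*airybi(2*6^(1/3)*y/3), y)


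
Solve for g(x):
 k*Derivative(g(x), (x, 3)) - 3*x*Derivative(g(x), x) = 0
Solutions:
 g(x) = C1 + Integral(C2*airyai(3^(1/3)*x*(1/k)^(1/3)) + C3*airybi(3^(1/3)*x*(1/k)^(1/3)), x)


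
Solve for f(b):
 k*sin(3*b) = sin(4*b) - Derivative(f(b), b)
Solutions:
 f(b) = C1 + k*cos(3*b)/3 - cos(4*b)/4


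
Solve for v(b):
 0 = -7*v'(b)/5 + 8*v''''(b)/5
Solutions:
 v(b) = C1 + C4*exp(7^(1/3)*b/2) + (C2*sin(sqrt(3)*7^(1/3)*b/4) + C3*cos(sqrt(3)*7^(1/3)*b/4))*exp(-7^(1/3)*b/4)


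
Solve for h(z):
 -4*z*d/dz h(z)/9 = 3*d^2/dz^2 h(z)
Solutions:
 h(z) = C1 + C2*erf(sqrt(6)*z/9)


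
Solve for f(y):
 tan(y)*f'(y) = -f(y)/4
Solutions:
 f(y) = C1/sin(y)^(1/4)


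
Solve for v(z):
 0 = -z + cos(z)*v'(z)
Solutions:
 v(z) = C1 + Integral(z/cos(z), z)


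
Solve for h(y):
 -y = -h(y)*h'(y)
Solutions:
 h(y) = -sqrt(C1 + y^2)
 h(y) = sqrt(C1 + y^2)


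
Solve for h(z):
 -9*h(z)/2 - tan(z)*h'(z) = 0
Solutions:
 h(z) = C1/sin(z)^(9/2)


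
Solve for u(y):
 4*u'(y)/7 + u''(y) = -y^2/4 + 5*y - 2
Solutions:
 u(y) = C1 + C2*exp(-4*y/7) - 7*y^3/48 + 329*y^2/64 - 2751*y/128


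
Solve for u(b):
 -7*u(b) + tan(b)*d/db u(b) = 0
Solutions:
 u(b) = C1*sin(b)^7


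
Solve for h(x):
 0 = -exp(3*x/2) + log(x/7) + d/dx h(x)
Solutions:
 h(x) = C1 - x*log(x) + x*(1 + log(7)) + 2*exp(3*x/2)/3


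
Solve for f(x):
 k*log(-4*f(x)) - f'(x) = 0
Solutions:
 Integral(1/(log(-_y) + 2*log(2)), (_y, f(x))) = C1 + k*x


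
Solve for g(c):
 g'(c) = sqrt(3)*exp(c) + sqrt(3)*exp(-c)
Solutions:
 g(c) = C1 + 2*sqrt(3)*sinh(c)


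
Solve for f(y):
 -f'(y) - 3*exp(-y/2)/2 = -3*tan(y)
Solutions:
 f(y) = C1 + 3*log(tan(y)^2 + 1)/2 + 3*exp(-y/2)


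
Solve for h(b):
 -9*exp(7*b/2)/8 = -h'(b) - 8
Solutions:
 h(b) = C1 - 8*b + 9*exp(7*b/2)/28


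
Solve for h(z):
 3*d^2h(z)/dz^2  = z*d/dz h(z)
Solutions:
 h(z) = C1 + C2*erfi(sqrt(6)*z/6)


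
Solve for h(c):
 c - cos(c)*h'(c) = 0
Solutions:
 h(c) = C1 + Integral(c/cos(c), c)


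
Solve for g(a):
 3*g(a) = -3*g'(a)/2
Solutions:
 g(a) = C1*exp(-2*a)


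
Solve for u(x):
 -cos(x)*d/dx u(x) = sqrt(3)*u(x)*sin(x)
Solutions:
 u(x) = C1*cos(x)^(sqrt(3))


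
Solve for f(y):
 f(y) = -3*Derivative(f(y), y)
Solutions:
 f(y) = C1*exp(-y/3)


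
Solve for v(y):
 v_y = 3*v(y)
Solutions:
 v(y) = C1*exp(3*y)


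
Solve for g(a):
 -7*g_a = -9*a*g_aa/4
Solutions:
 g(a) = C1 + C2*a^(37/9)


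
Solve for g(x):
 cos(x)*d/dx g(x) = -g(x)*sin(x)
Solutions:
 g(x) = C1*cos(x)


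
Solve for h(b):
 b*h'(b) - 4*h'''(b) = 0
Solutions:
 h(b) = C1 + Integral(C2*airyai(2^(1/3)*b/2) + C3*airybi(2^(1/3)*b/2), b)


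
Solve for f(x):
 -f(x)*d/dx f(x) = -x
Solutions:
 f(x) = -sqrt(C1 + x^2)
 f(x) = sqrt(C1 + x^2)


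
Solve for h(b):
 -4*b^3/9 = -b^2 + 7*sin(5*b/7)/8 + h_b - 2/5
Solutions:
 h(b) = C1 - b^4/9 + b^3/3 + 2*b/5 + 49*cos(5*b/7)/40


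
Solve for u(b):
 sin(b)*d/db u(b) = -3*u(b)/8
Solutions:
 u(b) = C1*(cos(b) + 1)^(3/16)/(cos(b) - 1)^(3/16)


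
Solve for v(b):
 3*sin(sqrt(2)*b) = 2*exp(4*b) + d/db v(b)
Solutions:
 v(b) = C1 - exp(4*b)/2 - 3*sqrt(2)*cos(sqrt(2)*b)/2


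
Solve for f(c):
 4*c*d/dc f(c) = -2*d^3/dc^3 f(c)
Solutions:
 f(c) = C1 + Integral(C2*airyai(-2^(1/3)*c) + C3*airybi(-2^(1/3)*c), c)


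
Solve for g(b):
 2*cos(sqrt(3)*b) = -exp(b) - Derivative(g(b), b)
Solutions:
 g(b) = C1 - exp(b) - 2*sqrt(3)*sin(sqrt(3)*b)/3


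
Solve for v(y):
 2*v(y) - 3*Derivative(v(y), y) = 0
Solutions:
 v(y) = C1*exp(2*y/3)


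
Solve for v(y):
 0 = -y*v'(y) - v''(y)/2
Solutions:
 v(y) = C1 + C2*erf(y)


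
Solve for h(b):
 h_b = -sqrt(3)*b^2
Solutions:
 h(b) = C1 - sqrt(3)*b^3/3


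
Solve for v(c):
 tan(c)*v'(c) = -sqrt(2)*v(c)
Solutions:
 v(c) = C1/sin(c)^(sqrt(2))


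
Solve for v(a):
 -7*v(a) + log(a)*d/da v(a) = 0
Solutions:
 v(a) = C1*exp(7*li(a))


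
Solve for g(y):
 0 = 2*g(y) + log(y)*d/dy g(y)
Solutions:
 g(y) = C1*exp(-2*li(y))


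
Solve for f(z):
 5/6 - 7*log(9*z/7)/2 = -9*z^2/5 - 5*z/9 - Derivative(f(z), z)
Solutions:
 f(z) = C1 - 3*z^3/5 - 5*z^2/18 + 7*z*log(z)/2 - 7*z*log(7)/2 - 13*z/3 + 7*z*log(3)


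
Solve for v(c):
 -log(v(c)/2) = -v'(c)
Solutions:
 Integral(1/(-log(_y) + log(2)), (_y, v(c))) = C1 - c


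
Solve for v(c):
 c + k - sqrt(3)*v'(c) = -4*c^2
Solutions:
 v(c) = C1 + 4*sqrt(3)*c^3/9 + sqrt(3)*c^2/6 + sqrt(3)*c*k/3


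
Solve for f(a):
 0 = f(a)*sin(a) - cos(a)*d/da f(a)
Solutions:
 f(a) = C1/cos(a)


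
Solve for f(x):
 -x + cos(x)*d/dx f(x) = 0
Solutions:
 f(x) = C1 + Integral(x/cos(x), x)


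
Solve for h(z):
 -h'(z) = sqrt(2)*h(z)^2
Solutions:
 h(z) = 1/(C1 + sqrt(2)*z)


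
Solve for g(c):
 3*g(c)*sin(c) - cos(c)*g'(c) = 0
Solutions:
 g(c) = C1/cos(c)^3


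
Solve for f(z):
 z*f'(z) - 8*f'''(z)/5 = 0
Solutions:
 f(z) = C1 + Integral(C2*airyai(5^(1/3)*z/2) + C3*airybi(5^(1/3)*z/2), z)


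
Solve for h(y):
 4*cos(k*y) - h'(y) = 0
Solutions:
 h(y) = C1 + 4*sin(k*y)/k


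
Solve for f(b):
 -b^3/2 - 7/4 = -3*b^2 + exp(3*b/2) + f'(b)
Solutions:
 f(b) = C1 - b^4/8 + b^3 - 7*b/4 - 2*exp(3*b/2)/3


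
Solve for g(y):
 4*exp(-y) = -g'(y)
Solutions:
 g(y) = C1 + 4*exp(-y)


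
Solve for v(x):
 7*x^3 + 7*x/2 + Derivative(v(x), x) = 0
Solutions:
 v(x) = C1 - 7*x^4/4 - 7*x^2/4


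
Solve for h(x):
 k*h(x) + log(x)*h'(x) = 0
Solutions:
 h(x) = C1*exp(-k*li(x))


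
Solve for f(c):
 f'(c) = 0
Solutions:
 f(c) = C1


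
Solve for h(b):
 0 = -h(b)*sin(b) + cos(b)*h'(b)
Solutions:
 h(b) = C1/cos(b)


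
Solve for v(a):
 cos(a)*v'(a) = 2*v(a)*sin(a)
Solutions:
 v(a) = C1/cos(a)^2


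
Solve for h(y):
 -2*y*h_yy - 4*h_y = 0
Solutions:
 h(y) = C1 + C2/y


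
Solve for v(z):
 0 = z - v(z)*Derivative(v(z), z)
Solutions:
 v(z) = -sqrt(C1 + z^2)
 v(z) = sqrt(C1 + z^2)


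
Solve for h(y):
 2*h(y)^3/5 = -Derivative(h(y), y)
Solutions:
 h(y) = -sqrt(10)*sqrt(-1/(C1 - 2*y))/2
 h(y) = sqrt(10)*sqrt(-1/(C1 - 2*y))/2


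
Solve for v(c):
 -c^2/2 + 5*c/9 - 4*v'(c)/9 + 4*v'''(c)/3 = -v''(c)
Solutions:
 v(c) = C1 + C2*exp(c*(-9 + sqrt(273))/24) + C3*exp(-c*(9 + sqrt(273))/24) - 3*c^3/8 - 61*c^2/32 - 981*c/64


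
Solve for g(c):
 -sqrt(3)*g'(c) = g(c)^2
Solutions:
 g(c) = 3/(C1 + sqrt(3)*c)


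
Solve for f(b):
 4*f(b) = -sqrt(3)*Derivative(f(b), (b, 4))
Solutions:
 f(b) = (C1*sin(3^(7/8)*b/3) + C2*cos(3^(7/8)*b/3))*exp(-3^(7/8)*b/3) + (C3*sin(3^(7/8)*b/3) + C4*cos(3^(7/8)*b/3))*exp(3^(7/8)*b/3)


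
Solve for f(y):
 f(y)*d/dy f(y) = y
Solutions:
 f(y) = -sqrt(C1 + y^2)
 f(y) = sqrt(C1 + y^2)


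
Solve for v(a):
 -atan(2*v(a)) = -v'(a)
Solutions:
 Integral(1/atan(2*_y), (_y, v(a))) = C1 + a


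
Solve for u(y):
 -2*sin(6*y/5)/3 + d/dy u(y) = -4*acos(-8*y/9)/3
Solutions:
 u(y) = C1 - 4*y*acos(-8*y/9)/3 - sqrt(81 - 64*y^2)/6 - 5*cos(6*y/5)/9


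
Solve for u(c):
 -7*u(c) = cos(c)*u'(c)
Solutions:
 u(c) = C1*sqrt(sin(c) - 1)*(sin(c)^3 - 3*sin(c)^2 + 3*sin(c) - 1)/(sqrt(sin(c) + 1)*(sin(c)^3 + 3*sin(c)^2 + 3*sin(c) + 1))


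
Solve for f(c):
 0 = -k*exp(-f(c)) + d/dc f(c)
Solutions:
 f(c) = log(C1 + c*k)


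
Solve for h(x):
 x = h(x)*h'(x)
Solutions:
 h(x) = -sqrt(C1 + x^2)
 h(x) = sqrt(C1 + x^2)


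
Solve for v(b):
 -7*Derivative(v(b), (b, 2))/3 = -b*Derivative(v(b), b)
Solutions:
 v(b) = C1 + C2*erfi(sqrt(42)*b/14)


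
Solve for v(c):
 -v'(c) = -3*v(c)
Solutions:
 v(c) = C1*exp(3*c)


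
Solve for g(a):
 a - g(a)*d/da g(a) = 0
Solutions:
 g(a) = -sqrt(C1 + a^2)
 g(a) = sqrt(C1 + a^2)


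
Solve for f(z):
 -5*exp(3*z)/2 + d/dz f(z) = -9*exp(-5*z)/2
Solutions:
 f(z) = C1 + 5*exp(3*z)/6 + 9*exp(-5*z)/10


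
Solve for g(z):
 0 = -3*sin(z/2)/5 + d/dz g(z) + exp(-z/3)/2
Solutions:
 g(z) = C1 - 6*cos(z/2)/5 + 3*exp(-z/3)/2


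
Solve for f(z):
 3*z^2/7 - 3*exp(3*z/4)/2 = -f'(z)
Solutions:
 f(z) = C1 - z^3/7 + 2*exp(3*z/4)


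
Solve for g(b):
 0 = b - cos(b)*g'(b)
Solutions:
 g(b) = C1 + Integral(b/cos(b), b)


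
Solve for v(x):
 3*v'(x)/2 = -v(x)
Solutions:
 v(x) = C1*exp(-2*x/3)


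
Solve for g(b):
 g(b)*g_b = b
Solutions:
 g(b) = -sqrt(C1 + b^2)
 g(b) = sqrt(C1 + b^2)


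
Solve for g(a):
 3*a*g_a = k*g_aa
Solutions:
 g(a) = C1 + C2*erf(sqrt(6)*a*sqrt(-1/k)/2)/sqrt(-1/k)


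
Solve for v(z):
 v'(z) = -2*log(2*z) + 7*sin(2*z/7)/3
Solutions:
 v(z) = C1 - 2*z*log(z) - 2*z*log(2) + 2*z - 49*cos(2*z/7)/6


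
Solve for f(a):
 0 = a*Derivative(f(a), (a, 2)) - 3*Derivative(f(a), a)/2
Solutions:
 f(a) = C1 + C2*a^(5/2)


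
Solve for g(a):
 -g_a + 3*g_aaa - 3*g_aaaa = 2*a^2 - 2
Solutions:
 g(a) = C1 + C2*exp(a*(2*2^(1/3)/(3*sqrt(5) + 7)^(1/3) + 2^(2/3)*(3*sqrt(5) + 7)^(1/3) + 4)/12)*sin(2^(1/3)*sqrt(3)*a*(-2^(1/3)*(3*sqrt(5) + 7)^(1/3) + 2/(3*sqrt(5) + 7)^(1/3))/12) + C3*exp(a*(2*2^(1/3)/(3*sqrt(5) + 7)^(1/3) + 2^(2/3)*(3*sqrt(5) + 7)^(1/3) + 4)/12)*cos(2^(1/3)*sqrt(3)*a*(-2^(1/3)*(3*sqrt(5) + 7)^(1/3) + 2/(3*sqrt(5) + 7)^(1/3))/12) + C4*exp(a*(-2^(2/3)*(3*sqrt(5) + 7)^(1/3) - 2*2^(1/3)/(3*sqrt(5) + 7)^(1/3) + 2)/6) - 2*a^3/3 - 10*a


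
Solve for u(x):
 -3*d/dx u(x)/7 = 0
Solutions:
 u(x) = C1


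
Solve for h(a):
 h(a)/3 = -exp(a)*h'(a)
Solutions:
 h(a) = C1*exp(exp(-a)/3)


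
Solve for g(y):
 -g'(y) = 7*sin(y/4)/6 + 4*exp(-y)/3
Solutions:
 g(y) = C1 + 14*cos(y/4)/3 + 4*exp(-y)/3


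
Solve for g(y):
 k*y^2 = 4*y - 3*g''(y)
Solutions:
 g(y) = C1 + C2*y - k*y^4/36 + 2*y^3/9


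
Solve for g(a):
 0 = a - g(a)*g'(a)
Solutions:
 g(a) = -sqrt(C1 + a^2)
 g(a) = sqrt(C1 + a^2)


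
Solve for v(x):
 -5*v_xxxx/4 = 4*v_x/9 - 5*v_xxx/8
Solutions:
 v(x) = C1 + C2*exp(x*(5*5^(1/3)/(8*sqrt(546) + 187)^(1/3) + 10 + 5^(2/3)*(8*sqrt(546) + 187)^(1/3))/60)*sin(sqrt(3)*5^(1/3)*x*(-5^(1/3)*(8*sqrt(546) + 187)^(1/3) + 5/(8*sqrt(546) + 187)^(1/3))/60) + C3*exp(x*(5*5^(1/3)/(8*sqrt(546) + 187)^(1/3) + 10 + 5^(2/3)*(8*sqrt(546) + 187)^(1/3))/60)*cos(sqrt(3)*5^(1/3)*x*(-5^(1/3)*(8*sqrt(546) + 187)^(1/3) + 5/(8*sqrt(546) + 187)^(1/3))/60) + C4*exp(x*(-5^(2/3)*(8*sqrt(546) + 187)^(1/3) - 5*5^(1/3)/(8*sqrt(546) + 187)^(1/3) + 5)/30)


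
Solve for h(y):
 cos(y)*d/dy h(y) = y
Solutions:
 h(y) = C1 + Integral(y/cos(y), y)


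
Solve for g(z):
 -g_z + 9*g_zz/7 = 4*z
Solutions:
 g(z) = C1 + C2*exp(7*z/9) - 2*z^2 - 36*z/7


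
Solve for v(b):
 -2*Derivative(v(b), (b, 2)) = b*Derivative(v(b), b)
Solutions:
 v(b) = C1 + C2*erf(b/2)


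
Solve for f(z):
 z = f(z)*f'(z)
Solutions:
 f(z) = -sqrt(C1 + z^2)
 f(z) = sqrt(C1 + z^2)


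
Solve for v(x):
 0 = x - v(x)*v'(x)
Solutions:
 v(x) = -sqrt(C1 + x^2)
 v(x) = sqrt(C1 + x^2)


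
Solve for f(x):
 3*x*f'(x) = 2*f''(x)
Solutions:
 f(x) = C1 + C2*erfi(sqrt(3)*x/2)


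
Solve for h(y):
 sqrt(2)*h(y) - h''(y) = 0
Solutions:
 h(y) = C1*exp(-2^(1/4)*y) + C2*exp(2^(1/4)*y)


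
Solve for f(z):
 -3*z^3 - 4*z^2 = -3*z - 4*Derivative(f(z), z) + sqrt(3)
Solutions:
 f(z) = C1 + 3*z^4/16 + z^3/3 - 3*z^2/8 + sqrt(3)*z/4


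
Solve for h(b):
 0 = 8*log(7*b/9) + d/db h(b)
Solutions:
 h(b) = C1 - 8*b*log(b) + b*log(43046721/5764801) + 8*b


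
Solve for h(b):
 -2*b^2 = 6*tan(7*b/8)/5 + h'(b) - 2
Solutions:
 h(b) = C1 - 2*b^3/3 + 2*b + 48*log(cos(7*b/8))/35


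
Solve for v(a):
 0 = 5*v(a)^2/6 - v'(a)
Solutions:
 v(a) = -6/(C1 + 5*a)


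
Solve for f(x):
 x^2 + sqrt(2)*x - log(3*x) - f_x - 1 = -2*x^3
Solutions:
 f(x) = C1 + x^4/2 + x^3/3 + sqrt(2)*x^2/2 - x*log(x) - x*log(3)


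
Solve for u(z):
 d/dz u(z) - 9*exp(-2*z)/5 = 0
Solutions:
 u(z) = C1 - 9*exp(-2*z)/10


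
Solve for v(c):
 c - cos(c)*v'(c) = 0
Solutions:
 v(c) = C1 + Integral(c/cos(c), c)


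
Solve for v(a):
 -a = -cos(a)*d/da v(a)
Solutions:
 v(a) = C1 + Integral(a/cos(a), a)


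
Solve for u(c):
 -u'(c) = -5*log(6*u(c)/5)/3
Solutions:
 3*Integral(1/(-log(_y) - log(6) + log(5)), (_y, u(c)))/5 = C1 - c


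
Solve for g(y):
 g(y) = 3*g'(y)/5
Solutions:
 g(y) = C1*exp(5*y/3)


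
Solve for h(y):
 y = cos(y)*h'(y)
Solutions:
 h(y) = C1 + Integral(y/cos(y), y)


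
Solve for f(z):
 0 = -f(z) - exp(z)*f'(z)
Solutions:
 f(z) = C1*exp(exp(-z))


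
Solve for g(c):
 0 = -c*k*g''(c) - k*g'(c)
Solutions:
 g(c) = C1 + C2*log(c)


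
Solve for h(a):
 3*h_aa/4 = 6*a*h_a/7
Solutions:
 h(a) = C1 + C2*erfi(2*sqrt(7)*a/7)


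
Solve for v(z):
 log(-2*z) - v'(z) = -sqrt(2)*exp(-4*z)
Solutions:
 v(z) = C1 + z*log(-z) + z*(-1 + log(2)) - sqrt(2)*exp(-4*z)/4


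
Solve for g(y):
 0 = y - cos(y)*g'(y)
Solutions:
 g(y) = C1 + Integral(y/cos(y), y)


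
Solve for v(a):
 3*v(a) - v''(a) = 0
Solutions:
 v(a) = C1*exp(-sqrt(3)*a) + C2*exp(sqrt(3)*a)


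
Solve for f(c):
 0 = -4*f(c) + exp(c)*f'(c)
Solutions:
 f(c) = C1*exp(-4*exp(-c))


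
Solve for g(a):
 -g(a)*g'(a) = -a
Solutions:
 g(a) = -sqrt(C1 + a^2)
 g(a) = sqrt(C1 + a^2)


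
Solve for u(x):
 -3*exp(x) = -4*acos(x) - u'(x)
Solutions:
 u(x) = C1 - 4*x*acos(x) + 4*sqrt(1 - x^2) + 3*exp(x)


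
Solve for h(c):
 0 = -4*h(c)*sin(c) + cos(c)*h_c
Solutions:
 h(c) = C1/cos(c)^4


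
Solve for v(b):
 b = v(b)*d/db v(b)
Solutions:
 v(b) = -sqrt(C1 + b^2)
 v(b) = sqrt(C1 + b^2)


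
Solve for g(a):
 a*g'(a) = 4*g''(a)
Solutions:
 g(a) = C1 + C2*erfi(sqrt(2)*a/4)


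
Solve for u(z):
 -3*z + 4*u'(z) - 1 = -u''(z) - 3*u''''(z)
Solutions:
 u(z) = C1 + C4*exp(-z) + 3*z^2/8 + z/16 + (C2*sin(sqrt(39)*z/6) + C3*cos(sqrt(39)*z/6))*exp(z/2)


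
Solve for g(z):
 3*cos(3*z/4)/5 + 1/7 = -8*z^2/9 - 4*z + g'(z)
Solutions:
 g(z) = C1 + 8*z^3/27 + 2*z^2 + z/7 + 4*sin(3*z/4)/5


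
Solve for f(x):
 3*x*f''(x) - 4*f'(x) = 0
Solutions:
 f(x) = C1 + C2*x^(7/3)


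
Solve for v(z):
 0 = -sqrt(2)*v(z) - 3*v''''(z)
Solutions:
 v(z) = (C1*sin(2^(5/8)*3^(3/4)*z/6) + C2*cos(2^(5/8)*3^(3/4)*z/6))*exp(-2^(5/8)*3^(3/4)*z/6) + (C3*sin(2^(5/8)*3^(3/4)*z/6) + C4*cos(2^(5/8)*3^(3/4)*z/6))*exp(2^(5/8)*3^(3/4)*z/6)


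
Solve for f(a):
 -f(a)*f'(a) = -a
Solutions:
 f(a) = -sqrt(C1 + a^2)
 f(a) = sqrt(C1 + a^2)


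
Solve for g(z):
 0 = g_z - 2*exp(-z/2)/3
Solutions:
 g(z) = C1 - 4*exp(-z/2)/3


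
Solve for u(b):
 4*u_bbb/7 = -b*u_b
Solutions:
 u(b) = C1 + Integral(C2*airyai(-14^(1/3)*b/2) + C3*airybi(-14^(1/3)*b/2), b)


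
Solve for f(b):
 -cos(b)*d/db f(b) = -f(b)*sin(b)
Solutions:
 f(b) = C1/cos(b)


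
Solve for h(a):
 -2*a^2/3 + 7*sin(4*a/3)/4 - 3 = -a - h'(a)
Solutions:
 h(a) = C1 + 2*a^3/9 - a^2/2 + 3*a + 21*cos(4*a/3)/16


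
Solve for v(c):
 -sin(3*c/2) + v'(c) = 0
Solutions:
 v(c) = C1 - 2*cos(3*c/2)/3


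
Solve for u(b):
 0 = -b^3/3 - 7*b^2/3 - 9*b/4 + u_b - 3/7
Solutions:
 u(b) = C1 + b^4/12 + 7*b^3/9 + 9*b^2/8 + 3*b/7


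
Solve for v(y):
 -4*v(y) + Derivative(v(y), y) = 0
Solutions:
 v(y) = C1*exp(4*y)


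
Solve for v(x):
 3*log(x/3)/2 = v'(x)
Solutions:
 v(x) = C1 + 3*x*log(x)/2 - 3*x*log(3)/2 - 3*x/2


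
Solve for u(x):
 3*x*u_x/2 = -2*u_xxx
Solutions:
 u(x) = C1 + Integral(C2*airyai(-6^(1/3)*x/2) + C3*airybi(-6^(1/3)*x/2), x)


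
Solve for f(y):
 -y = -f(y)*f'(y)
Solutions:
 f(y) = -sqrt(C1 + y^2)
 f(y) = sqrt(C1 + y^2)


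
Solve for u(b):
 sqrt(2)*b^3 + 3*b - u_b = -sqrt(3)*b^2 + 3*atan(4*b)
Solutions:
 u(b) = C1 + sqrt(2)*b^4/4 + sqrt(3)*b^3/3 + 3*b^2/2 - 3*b*atan(4*b) + 3*log(16*b^2 + 1)/8


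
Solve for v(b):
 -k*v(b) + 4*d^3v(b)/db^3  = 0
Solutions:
 v(b) = C1*exp(2^(1/3)*b*k^(1/3)/2) + C2*exp(2^(1/3)*b*k^(1/3)*(-1 + sqrt(3)*I)/4) + C3*exp(-2^(1/3)*b*k^(1/3)*(1 + sqrt(3)*I)/4)


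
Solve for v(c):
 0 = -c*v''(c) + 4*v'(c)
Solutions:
 v(c) = C1 + C2*c^5


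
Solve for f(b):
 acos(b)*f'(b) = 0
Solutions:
 f(b) = C1


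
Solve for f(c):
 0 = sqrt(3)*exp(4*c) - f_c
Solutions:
 f(c) = C1 + sqrt(3)*exp(4*c)/4


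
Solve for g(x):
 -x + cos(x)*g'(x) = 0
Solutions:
 g(x) = C1 + Integral(x/cos(x), x)


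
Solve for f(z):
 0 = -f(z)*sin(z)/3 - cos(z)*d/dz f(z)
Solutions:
 f(z) = C1*cos(z)^(1/3)


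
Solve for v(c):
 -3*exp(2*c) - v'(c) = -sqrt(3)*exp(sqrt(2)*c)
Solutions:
 v(c) = C1 - 3*exp(2*c)/2 + sqrt(6)*exp(sqrt(2)*c)/2


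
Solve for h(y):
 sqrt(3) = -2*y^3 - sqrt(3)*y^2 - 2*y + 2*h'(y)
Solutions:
 h(y) = C1 + y^4/4 + sqrt(3)*y^3/6 + y^2/2 + sqrt(3)*y/2


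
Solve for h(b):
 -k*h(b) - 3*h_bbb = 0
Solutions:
 h(b) = C1*exp(3^(2/3)*b*(-k)^(1/3)/3) + C2*exp(b*(-k)^(1/3)*(-3^(2/3) + 3*3^(1/6)*I)/6) + C3*exp(-b*(-k)^(1/3)*(3^(2/3) + 3*3^(1/6)*I)/6)


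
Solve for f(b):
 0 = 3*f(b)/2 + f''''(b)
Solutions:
 f(b) = (C1*sin(6^(1/4)*b/2) + C2*cos(6^(1/4)*b/2))*exp(-6^(1/4)*b/2) + (C3*sin(6^(1/4)*b/2) + C4*cos(6^(1/4)*b/2))*exp(6^(1/4)*b/2)


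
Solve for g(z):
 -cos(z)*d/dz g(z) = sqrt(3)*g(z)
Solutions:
 g(z) = C1*(sin(z) - 1)^(sqrt(3)/2)/(sin(z) + 1)^(sqrt(3)/2)


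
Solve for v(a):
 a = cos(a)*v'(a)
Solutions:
 v(a) = C1 + Integral(a/cos(a), a)


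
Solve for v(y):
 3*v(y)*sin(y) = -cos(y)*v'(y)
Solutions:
 v(y) = C1*cos(y)^3


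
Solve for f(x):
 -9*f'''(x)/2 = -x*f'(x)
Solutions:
 f(x) = C1 + Integral(C2*airyai(6^(1/3)*x/3) + C3*airybi(6^(1/3)*x/3), x)


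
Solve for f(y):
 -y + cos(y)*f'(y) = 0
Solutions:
 f(y) = C1 + Integral(y/cos(y), y)


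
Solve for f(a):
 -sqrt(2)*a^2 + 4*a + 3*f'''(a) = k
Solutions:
 f(a) = C1 + C2*a + C3*a^2 + sqrt(2)*a^5/180 - a^4/18 + a^3*k/18


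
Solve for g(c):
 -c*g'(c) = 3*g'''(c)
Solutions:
 g(c) = C1 + Integral(C2*airyai(-3^(2/3)*c/3) + C3*airybi(-3^(2/3)*c/3), c)


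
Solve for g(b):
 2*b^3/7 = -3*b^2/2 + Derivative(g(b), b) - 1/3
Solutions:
 g(b) = C1 + b^4/14 + b^3/2 + b/3


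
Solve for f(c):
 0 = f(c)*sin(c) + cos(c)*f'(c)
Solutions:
 f(c) = C1*cos(c)


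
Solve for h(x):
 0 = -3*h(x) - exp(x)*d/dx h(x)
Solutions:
 h(x) = C1*exp(3*exp(-x))
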